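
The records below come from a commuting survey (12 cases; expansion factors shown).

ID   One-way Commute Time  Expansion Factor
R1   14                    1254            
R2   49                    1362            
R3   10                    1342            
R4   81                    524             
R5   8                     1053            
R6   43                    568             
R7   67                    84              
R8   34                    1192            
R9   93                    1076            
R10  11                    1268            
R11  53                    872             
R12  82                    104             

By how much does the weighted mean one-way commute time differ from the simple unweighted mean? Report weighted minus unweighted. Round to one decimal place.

Unweighted sum = 545
Unweighted mean = 545 / 12 = 45.416667
Weighted sum = 14×1254 + 49×1362 + 10×1342 + 81×524 + 8×1053 + 43×568 + 67×84 + 34×1192 + 93×1076 + 11×1268 + 53×872 + 82×104
  = 17556 + 66738 + 13420 + 42444 + 8424 + 24424 + 5628 + 40528 + 100068 + 13948 + 46216 + 8528 = 387922
Sum of weights = 1254 + 1362 + 1342 + 524 + 1053 + 568 + 84 + 1192 + 1076 + 1268 + 872 + 104 = 10699
Weighted mean = 387922 / 10699 = 36.257781
Difference (weighted minus unweighted) = -9.1588856

-9.2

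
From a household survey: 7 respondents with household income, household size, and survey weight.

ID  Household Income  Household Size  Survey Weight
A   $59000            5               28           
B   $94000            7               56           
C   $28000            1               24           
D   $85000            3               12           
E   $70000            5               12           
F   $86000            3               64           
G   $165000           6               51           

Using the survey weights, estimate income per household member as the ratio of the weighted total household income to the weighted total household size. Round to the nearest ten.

Σ wᵢ·y = 59000×28 + 94000×56 + 28000×24 + 85000×12 + 70000×12 + 86000×64 + 165000×51
  = 23367000
Σ wᵢ·x = 1150
Ratio = 23367000 / 1150 = 20319.13

20320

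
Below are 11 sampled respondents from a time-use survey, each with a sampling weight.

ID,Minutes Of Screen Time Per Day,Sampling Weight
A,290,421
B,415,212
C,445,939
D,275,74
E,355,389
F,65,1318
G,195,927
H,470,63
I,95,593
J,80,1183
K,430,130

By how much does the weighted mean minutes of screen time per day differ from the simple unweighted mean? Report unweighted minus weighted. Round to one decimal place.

Unweighted sum = 290 + 415 + 445 + 275 + 355 + 65 + 195 + 470 + 95 + 80 + 430 = 3115
Unweighted mean = 3115 / 11 = 283.18182
Weighted sum = 290×421 + 415×212 + 445×939 + 275×74 + 355×389 + 65×1318 + 195×927 + 470×63 + 95×593 + 80×1183 + 430×130
  = 122090 + 87980 + 417855 + 20350 + 138095 + 85670 + 180765 + 29610 + 56335 + 94640 + 55900 = 1289290
Sum of weights = 6249
Weighted mean = 1289290 / 6249 = 206.31941
Difference (unweighted minus weighted) = 76.862407

76.9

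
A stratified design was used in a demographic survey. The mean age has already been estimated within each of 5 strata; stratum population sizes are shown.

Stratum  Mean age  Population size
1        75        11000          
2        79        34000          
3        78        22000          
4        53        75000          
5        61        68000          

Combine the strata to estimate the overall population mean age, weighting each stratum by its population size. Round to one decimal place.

63.6

Σ Nₕ·x̄ₕ = 75×11000 + 79×34000 + 78×22000 + 53×75000 + 61×68000
  = 825000 + 2686000 + 1716000 + 3975000 + 4148000 = 13350000
Σ Nₕ = 210000
Overall mean = 13350000 / 210000 = 63.571429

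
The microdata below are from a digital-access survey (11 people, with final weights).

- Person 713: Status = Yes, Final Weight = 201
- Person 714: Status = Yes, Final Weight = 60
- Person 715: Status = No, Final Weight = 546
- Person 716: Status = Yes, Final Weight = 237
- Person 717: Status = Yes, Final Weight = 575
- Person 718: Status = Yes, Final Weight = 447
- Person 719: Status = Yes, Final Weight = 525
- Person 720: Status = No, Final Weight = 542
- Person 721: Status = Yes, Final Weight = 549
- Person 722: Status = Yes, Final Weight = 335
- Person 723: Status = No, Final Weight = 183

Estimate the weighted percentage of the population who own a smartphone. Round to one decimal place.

Sum of weights for 'Yes' = 201 + 60 + 237 + 575 + 447 + 525 + 549 + 335 = 2929
Total weight = 201 + 60 + 546 + 237 + 575 + 447 + 525 + 542 + 549 + 335 + 183 = 4200
Weighted proportion = 2929 / 4200 = 0.69738095 → 69.738095%

69.7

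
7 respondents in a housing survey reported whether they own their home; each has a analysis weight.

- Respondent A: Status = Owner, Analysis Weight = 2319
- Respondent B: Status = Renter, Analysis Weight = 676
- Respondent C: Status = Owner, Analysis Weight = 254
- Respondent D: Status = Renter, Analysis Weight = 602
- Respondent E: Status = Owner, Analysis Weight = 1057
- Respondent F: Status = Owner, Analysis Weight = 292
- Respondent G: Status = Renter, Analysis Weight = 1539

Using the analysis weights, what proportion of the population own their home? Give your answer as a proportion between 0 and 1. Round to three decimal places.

0.582

Sum of weights for 'Owner' = 2319 + 254 + 1057 + 292 = 3922
Total weight = 2319 + 676 + 254 + 602 + 1057 + 292 + 1539 = 6739
Weighted proportion = 3922 / 6739 = 0.58198546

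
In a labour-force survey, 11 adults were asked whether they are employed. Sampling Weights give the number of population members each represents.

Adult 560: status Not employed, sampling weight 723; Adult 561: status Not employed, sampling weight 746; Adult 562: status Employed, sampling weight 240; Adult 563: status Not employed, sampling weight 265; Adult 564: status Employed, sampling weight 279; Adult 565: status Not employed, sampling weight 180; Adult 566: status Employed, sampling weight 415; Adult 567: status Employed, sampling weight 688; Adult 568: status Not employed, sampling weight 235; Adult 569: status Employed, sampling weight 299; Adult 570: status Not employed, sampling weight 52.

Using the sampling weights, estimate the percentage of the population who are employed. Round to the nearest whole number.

47

Sum of weights for 'Employed' = 240 + 279 + 415 + 688 + 299 = 1921
Total weight = 723 + 746 + 240 + 265 + 279 + 180 + 415 + 688 + 235 + 299 + 52 = 4122
Weighted proportion = 1921 / 4122 = 0.4660359 → 46.60359%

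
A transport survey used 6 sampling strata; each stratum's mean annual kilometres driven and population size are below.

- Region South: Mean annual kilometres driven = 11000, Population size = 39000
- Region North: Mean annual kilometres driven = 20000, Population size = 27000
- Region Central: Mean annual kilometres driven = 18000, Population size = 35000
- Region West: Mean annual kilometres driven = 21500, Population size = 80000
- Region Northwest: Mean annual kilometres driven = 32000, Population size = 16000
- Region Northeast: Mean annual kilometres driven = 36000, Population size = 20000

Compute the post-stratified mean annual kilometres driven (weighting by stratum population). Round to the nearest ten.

Σ Nₕ·x̄ₕ = 4551000000
Σ Nₕ = 39000 + 27000 + 35000 + 80000 + 16000 + 20000 = 217000
Overall mean = 4551000000 / 217000 = 20972.35

20970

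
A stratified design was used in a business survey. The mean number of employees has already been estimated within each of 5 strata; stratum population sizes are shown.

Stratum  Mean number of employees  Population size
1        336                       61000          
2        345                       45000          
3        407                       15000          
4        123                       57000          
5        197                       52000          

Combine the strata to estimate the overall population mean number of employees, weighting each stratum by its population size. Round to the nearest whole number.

258

Σ Nₕ·x̄ₕ = 336×61000 + 345×45000 + 407×15000 + 123×57000 + 197×52000
  = 59381000
Σ Nₕ = 61000 + 45000 + 15000 + 57000 + 52000 = 230000
Overall mean = 59381000 / 230000 = 258.17826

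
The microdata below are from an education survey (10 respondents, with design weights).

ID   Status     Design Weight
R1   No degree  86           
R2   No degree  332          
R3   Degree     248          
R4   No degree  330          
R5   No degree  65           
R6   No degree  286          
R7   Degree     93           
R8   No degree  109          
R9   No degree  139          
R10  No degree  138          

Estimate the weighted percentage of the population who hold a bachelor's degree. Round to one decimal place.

18.7

Sum of weights for 'Degree' = 248 + 93 = 341
Total weight = 86 + 332 + 248 + 330 + 65 + 286 + 93 + 109 + 139 + 138 = 1826
Weighted proportion = 341 / 1826 = 0.18674699 → 18.674699%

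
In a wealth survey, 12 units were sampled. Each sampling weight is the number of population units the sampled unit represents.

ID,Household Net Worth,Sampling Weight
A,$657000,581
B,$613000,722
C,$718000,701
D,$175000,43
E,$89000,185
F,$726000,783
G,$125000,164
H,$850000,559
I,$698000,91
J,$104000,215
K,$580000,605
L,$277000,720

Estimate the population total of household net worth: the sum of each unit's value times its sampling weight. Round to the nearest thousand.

Weighted total = 657000×581 + 613000×722 + 718000×701 + 175000×43 + 89000×185 + 726000×783 + 125000×164 + 850000×559 + 698000×91 + 104000×215 + 580000×605 + 277000×720
  = 381717000 + 442586000 + 503318000 + 7525000 + 16465000 + 568458000 + 20500000 + 475150000 + 63518000 + 22360000 + 350900000 + 199440000 = 3051937000

3051937000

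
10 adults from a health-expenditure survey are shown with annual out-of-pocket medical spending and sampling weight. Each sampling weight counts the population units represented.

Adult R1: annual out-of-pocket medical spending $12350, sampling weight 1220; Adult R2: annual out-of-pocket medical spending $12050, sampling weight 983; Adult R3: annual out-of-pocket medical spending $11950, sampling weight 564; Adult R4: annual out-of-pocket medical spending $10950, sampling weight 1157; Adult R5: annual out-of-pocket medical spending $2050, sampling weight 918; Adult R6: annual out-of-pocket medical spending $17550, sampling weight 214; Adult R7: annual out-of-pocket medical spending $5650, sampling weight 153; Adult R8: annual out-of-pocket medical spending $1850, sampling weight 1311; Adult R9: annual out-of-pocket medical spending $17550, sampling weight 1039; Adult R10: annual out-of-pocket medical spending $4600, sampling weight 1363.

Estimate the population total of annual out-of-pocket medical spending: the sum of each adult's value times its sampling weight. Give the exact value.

Weighted total = 12350×1220 + 12050×983 + 11950×564 + 10950×1157 + 2050×918 + 17550×214 + 5650×153 + 1850×1311 + 17550×1039 + 4600×1363
  = 79752750

79752750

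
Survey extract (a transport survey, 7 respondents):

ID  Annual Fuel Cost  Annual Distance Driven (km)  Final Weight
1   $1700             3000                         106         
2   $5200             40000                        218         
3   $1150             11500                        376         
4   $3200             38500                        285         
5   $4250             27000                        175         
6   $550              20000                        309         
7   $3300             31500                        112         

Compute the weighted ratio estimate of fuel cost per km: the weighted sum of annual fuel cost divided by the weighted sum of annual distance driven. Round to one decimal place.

Σ wᵢ·y = 1700×106 + 5200×218 + 1150×376 + 3200×285 + 4250×175 + 550×309 + 3300×112
  = 3941500
Σ wᵢ·x = 3000×106 + 40000×218 + 11500×376 + 38500×285 + 27000×175 + 20000×309 + 31500×112
  = 318000 + 8720000 + 4324000 + 10972500 + 4725000 + 6180000 + 3528000 = 38767500
Ratio = 3941500 / 38767500 = 0.10167021

0.1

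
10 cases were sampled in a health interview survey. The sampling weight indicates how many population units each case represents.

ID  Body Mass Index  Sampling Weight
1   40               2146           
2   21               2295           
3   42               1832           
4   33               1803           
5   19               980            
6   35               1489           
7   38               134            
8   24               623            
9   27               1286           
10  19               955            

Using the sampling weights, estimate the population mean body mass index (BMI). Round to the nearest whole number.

Weighted sum = 40×2146 + 21×2295 + 42×1832 + 33×1803 + 19×980 + 35×1489 + 38×134 + 24×623 + 27×1286 + 19×955
  = 85840 + 48195 + 76944 + 59499 + 18620 + 52115 + 5092 + 14952 + 34722 + 18145 = 414124
Sum of weights = 2146 + 2295 + 1832 + 1803 + 980 + 1489 + 134 + 623 + 1286 + 955 = 13543
Weighted mean = 414124 / 13543 = 30.578454

31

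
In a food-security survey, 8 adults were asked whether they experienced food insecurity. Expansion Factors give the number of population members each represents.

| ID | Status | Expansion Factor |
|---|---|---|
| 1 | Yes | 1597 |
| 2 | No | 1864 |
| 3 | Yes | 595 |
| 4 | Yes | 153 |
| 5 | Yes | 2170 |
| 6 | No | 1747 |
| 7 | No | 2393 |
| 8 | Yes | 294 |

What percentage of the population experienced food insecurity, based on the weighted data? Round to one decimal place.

Sum of weights for 'Yes' = 1597 + 595 + 153 + 2170 + 294 = 4809
Total weight = 1597 + 1864 + 595 + 153 + 2170 + 1747 + 2393 + 294 = 10813
Weighted proportion = 4809 / 10813 = 0.44474244 → 44.474244%

44.5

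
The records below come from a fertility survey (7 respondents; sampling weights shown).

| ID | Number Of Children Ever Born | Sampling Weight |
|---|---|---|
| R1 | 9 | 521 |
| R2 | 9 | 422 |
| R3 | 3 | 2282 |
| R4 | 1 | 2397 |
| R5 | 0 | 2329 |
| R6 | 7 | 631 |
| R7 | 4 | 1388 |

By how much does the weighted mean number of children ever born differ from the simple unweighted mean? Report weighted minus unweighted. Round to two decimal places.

-1.94

Unweighted sum = 9 + 9 + 3 + 1 + 0 + 7 + 4 = 33
Unweighted mean = 33 / 7 = 4.7142857
Weighted sum = 9×521 + 9×422 + 3×2282 + 1×2397 + 0×2329 + 7×631 + 4×1388
  = 4689 + 3798 + 6846 + 2397 + 0 + 4417 + 5552 = 27699
Sum of weights = 521 + 422 + 2282 + 2397 + 2329 + 631 + 1388 = 9970
Weighted mean = 27699 / 9970 = 2.7782347
Difference (weighted minus unweighted) = -1.936051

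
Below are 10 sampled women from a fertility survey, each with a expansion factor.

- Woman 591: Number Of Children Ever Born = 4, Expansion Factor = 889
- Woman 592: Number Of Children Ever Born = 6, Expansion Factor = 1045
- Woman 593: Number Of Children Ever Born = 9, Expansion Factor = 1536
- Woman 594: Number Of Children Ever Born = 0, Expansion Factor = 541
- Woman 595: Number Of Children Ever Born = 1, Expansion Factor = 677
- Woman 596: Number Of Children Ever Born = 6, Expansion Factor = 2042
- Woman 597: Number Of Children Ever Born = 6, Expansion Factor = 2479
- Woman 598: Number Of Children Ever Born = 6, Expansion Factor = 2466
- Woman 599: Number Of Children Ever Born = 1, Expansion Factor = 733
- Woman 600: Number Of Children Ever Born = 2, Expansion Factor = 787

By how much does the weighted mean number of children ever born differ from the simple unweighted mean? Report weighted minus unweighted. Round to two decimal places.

1.10

Unweighted sum = 4 + 6 + 9 + 0 + 1 + 6 + 6 + 6 + 1 + 2 = 41
Unweighted mean = 41 / 10 = 4.1
Weighted sum = 68556
Sum of weights = 889 + 1045 + 1536 + 541 + 677 + 2042 + 2479 + 2466 + 733 + 787 = 13195
Weighted mean = 68556 / 13195 = 5.1956044
Difference (weighted minus unweighted) = 1.0956044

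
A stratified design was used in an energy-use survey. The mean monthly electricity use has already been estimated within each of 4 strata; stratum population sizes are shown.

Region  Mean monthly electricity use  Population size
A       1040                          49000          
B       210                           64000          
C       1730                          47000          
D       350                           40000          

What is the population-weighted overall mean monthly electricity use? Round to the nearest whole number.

Σ Nₕ·x̄ₕ = 159710000
Σ Nₕ = 49000 + 64000 + 47000 + 40000 = 200000
Overall mean = 159710000 / 200000 = 798.55

799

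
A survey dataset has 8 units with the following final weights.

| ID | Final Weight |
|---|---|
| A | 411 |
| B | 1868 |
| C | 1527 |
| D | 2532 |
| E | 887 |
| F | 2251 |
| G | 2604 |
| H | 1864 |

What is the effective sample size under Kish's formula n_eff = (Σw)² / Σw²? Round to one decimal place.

6.8

Σ wᵢ = 411 + 1868 + 1527 + 2532 + 887 + 2251 + 2604 + 1864 = 13944
Σ wᵢ² = 168921 + 3489424 + 2331729 + 6411024 + 786769 + 5067001 + 6780816 + 3474496 = 28510180
n_eff = 13944² / 28510180 = 194435136 / 28510180 = 6.8198495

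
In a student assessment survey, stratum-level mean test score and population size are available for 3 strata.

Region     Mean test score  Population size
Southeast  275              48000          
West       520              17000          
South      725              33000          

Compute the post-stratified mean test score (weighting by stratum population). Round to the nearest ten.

470

Σ Nₕ·x̄ₕ = 275×48000 + 520×17000 + 725×33000
  = 45965000
Σ Nₕ = 48000 + 17000 + 33000 = 98000
Overall mean = 45965000 / 98000 = 469.03061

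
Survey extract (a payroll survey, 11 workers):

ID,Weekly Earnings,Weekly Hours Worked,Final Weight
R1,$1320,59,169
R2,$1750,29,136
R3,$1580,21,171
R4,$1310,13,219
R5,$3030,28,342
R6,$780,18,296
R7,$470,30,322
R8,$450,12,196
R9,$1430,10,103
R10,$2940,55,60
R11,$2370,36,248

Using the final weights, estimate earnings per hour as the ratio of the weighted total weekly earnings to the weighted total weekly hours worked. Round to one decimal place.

56.8

Σ wᵢ·y = 1320×169 + 1750×136 + 1580×171 + 1310×219 + 3030×342 + 780×296 + 470×322 + 450×196 + 1430×103 + 2940×60 + 2370×248
  = 223080 + 238000 + 270180 + 286890 + 1036260 + 230880 + 151340 + 88200 + 147290 + 176400 + 587760 = 3436280
Σ wᵢ·x = 59×169 + 29×136 + 21×171 + 13×219 + 28×342 + 18×296 + 30×322 + 12×196 + 10×103 + 55×60 + 36×248
  = 9971 + 3944 + 3591 + 2847 + 9576 + 5328 + 9660 + 2352 + 1030 + 3300 + 8928 = 60527
Ratio = 3436280 / 60527 = 56.77268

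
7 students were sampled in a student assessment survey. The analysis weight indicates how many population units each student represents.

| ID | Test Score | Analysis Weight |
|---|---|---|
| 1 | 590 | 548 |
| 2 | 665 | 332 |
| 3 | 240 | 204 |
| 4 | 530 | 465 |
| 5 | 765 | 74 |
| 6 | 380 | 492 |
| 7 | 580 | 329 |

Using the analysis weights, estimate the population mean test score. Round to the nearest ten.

520

Weighted sum = 590×548 + 665×332 + 240×204 + 530×465 + 765×74 + 380×492 + 580×329
  = 323320 + 220780 + 48960 + 246450 + 56610 + 186960 + 190820 = 1273900
Sum of weights = 2444
Weighted mean = 1273900 / 2444 = 521.23568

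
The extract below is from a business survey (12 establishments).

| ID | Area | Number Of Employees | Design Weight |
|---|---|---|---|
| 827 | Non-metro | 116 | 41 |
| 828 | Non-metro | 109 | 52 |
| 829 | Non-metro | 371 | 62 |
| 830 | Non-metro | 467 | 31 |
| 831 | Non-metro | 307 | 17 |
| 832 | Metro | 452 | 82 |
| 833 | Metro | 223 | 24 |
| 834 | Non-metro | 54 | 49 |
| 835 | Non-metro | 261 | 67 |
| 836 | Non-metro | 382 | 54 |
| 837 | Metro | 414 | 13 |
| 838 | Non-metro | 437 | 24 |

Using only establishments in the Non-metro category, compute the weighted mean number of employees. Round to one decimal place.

262.9

Non-metro rows: 827, 828, 829, 830, 831, 834, 835, 836, 838
Weighted sum = 116×41 + 109×52 + 371×62 + 467×31 + 307×17 + 54×49 + 261×67 + 382×54 + 437×24
  = 4756 + 5668 + 23002 + 14477 + 5219 + 2646 + 17487 + 20628 + 10488 = 104371
Sum of weights = 41 + 52 + 62 + 31 + 17 + 49 + 67 + 54 + 24 = 397
Weighted mean = 104371 / 397 = 262.89924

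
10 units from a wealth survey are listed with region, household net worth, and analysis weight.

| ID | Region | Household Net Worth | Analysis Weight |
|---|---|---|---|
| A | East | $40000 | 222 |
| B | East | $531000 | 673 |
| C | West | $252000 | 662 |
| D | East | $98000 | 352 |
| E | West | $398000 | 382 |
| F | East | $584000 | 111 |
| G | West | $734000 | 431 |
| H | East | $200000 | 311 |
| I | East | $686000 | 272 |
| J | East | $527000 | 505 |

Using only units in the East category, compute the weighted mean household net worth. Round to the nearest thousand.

East rows: A, B, D, F, H, I, J
Weighted sum = 40000×222 + 531000×673 + 98000×352 + 584000×111 + 200000×311 + 686000×272 + 527000×505
  = 8880000 + 357363000 + 34496000 + 64824000 + 62200000 + 186592000 + 266135000 = 980490000
Sum of weights = 222 + 673 + 352 + 111 + 311 + 272 + 505 = 2446
Weighted mean = 980490000 / 2446 = 400854.46

401000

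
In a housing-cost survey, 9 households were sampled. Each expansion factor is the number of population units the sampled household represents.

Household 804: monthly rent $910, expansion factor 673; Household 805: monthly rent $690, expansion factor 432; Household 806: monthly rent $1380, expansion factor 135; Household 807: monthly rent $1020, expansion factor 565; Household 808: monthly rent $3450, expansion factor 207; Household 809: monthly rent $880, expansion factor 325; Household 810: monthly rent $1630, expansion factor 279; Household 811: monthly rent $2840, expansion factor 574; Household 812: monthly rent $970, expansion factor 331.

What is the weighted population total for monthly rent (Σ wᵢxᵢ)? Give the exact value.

5079260

Weighted total = 910×673 + 690×432 + 1380×135 + 1020×565 + 3450×207 + 880×325 + 1630×279 + 2840×574 + 970×331
  = 612430 + 298080 + 186300 + 576300 + 714150 + 286000 + 454770 + 1630160 + 321070 = 5079260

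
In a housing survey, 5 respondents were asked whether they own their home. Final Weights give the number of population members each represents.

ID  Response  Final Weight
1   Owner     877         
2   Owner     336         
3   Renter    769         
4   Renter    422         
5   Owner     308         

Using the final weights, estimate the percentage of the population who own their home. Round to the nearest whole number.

56

Sum of weights for 'Owner' = 877 + 336 + 308 = 1521
Total weight = 877 + 336 + 769 + 422 + 308 = 2712
Weighted proportion = 1521 / 2712 = 0.56084071 → 56.084071%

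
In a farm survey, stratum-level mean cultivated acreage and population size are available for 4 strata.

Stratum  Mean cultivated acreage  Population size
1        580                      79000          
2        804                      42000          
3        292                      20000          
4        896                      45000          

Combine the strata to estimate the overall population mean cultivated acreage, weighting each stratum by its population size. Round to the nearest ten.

Σ Nₕ·x̄ₕ = 580×79000 + 804×42000 + 292×20000 + 896×45000
  = 45820000 + 33768000 + 5840000 + 40320000 = 125748000
Σ Nₕ = 79000 + 42000 + 20000 + 45000 = 186000
Overall mean = 125748000 / 186000 = 676.06452

680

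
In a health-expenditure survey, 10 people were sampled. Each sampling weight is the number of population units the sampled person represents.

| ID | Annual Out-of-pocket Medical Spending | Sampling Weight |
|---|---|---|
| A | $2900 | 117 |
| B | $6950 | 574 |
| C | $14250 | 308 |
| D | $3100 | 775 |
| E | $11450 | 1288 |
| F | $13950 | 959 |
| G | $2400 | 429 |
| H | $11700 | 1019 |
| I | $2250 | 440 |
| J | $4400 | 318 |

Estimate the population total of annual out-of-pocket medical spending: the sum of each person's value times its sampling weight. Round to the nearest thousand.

Weighted total = 2900×117 + 6950×574 + 14250×308 + 3100×775 + 11450×1288 + 13950×959 + 2400×429 + 11700×1019 + 2250×440 + 4400×318
  = 339300 + 3989300 + 4389000 + 2402500 + 14747600 + 13378050 + 1029600 + 11922300 + 990000 + 1399200 = 54586850

54587000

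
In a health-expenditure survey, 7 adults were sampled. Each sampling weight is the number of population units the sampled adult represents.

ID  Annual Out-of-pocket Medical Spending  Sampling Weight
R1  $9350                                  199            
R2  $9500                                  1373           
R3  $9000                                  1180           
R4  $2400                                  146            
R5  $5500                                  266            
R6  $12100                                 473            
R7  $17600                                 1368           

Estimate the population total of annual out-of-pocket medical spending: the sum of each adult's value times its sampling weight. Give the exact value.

Weighted total = 9350×199 + 9500×1373 + 9000×1180 + 2400×146 + 5500×266 + 12100×473 + 17600×1368
  = 57137650

57137650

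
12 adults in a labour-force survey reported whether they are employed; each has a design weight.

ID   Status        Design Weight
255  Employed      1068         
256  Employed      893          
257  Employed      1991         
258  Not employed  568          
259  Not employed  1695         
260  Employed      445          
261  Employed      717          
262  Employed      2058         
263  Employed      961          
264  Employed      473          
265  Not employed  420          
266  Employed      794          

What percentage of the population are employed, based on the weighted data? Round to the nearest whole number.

78

Sum of weights for 'Employed' = 1068 + 893 + 1991 + 445 + 717 + 2058 + 961 + 473 + 794 = 9400
Total weight = 12083
Weighted proportion = 9400 / 12083 = 0.7779525 → 77.79525%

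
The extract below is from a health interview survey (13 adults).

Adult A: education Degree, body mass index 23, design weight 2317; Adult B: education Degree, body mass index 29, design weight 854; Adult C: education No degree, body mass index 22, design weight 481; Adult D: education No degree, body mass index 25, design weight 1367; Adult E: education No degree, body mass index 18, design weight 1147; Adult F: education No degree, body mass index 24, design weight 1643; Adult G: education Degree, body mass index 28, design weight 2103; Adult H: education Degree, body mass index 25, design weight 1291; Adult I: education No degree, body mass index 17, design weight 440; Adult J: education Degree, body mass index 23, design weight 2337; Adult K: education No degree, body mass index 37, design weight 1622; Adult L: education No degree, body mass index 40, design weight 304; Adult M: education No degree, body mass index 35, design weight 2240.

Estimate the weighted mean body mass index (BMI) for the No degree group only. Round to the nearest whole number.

28

No degree rows: C, D, E, F, I, K, L, M
Weighted sum = 22×481 + 25×1367 + 18×1147 + 24×1643 + 17×440 + 37×1622 + 40×304 + 35×2240
  = 262889
Sum of weights = 481 + 1367 + 1147 + 1643 + 440 + 1622 + 304 + 2240 = 9244
Weighted mean = 262889 / 9244 = 28.438879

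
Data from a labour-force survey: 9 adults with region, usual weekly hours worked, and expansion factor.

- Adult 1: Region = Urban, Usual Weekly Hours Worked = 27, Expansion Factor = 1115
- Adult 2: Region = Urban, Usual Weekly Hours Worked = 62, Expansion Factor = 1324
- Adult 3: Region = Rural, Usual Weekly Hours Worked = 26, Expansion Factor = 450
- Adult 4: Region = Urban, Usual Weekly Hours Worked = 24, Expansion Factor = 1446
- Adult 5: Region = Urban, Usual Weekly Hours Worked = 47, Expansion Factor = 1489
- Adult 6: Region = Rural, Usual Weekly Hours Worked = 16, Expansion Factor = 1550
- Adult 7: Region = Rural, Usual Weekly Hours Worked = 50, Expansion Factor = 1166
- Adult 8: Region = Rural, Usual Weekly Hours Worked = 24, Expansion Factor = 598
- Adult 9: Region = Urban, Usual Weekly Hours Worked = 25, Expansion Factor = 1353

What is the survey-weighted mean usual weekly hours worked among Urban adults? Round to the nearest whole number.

37

Urban rows: 1, 2, 4, 5, 9
Weighted sum = 27×1115 + 62×1324 + 24×1446 + 47×1489 + 25×1353
  = 30105 + 82088 + 34704 + 69983 + 33825 = 250705
Sum of weights = 1115 + 1324 + 1446 + 1489 + 1353 = 6727
Weighted mean = 250705 / 6727 = 37.26847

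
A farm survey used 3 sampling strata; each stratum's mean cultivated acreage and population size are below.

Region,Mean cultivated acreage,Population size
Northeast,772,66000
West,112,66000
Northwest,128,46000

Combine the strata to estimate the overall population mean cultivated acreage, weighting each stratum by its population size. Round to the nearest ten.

Σ Nₕ·x̄ₕ = 64232000
Σ Nₕ = 66000 + 66000 + 46000 = 178000
Overall mean = 64232000 / 178000 = 360.85393

360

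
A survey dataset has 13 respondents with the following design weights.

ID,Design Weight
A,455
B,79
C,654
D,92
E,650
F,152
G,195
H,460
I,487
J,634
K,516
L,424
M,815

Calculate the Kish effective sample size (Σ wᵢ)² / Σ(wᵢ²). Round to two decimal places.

10.18

Σ wᵢ = 5613
Σ wᵢ² = 3094057
n_eff = 5613² / 3094057 = 31505769 / 3094057 = 10.182672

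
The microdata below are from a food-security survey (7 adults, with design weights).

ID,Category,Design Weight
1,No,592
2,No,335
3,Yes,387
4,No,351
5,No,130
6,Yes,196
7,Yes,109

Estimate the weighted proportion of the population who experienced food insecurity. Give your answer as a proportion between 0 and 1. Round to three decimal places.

0.330

Sum of weights for 'Yes' = 387 + 196 + 109 = 692
Total weight = 592 + 335 + 387 + 351 + 130 + 196 + 109 = 2100
Weighted proportion = 692 / 2100 = 0.32952381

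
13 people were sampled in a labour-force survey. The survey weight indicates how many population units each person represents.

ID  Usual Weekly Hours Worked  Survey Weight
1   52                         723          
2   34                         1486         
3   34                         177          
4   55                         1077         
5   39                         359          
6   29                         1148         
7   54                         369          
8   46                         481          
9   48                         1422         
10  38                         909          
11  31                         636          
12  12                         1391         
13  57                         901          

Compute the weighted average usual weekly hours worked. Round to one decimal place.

Weighted sum = 433281
Sum of weights = 11079
Weighted mean = 433281 / 11079 = 39.108313

39.1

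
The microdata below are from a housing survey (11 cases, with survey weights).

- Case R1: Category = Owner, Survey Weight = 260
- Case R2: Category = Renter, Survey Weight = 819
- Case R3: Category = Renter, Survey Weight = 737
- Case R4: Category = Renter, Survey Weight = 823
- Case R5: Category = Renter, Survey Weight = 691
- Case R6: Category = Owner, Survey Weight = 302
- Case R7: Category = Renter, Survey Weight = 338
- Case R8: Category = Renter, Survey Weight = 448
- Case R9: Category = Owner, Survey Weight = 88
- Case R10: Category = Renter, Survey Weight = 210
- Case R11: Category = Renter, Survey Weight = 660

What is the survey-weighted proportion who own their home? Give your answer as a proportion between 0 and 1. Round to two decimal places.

Sum of weights for 'Owner' = 260 + 302 + 88 = 650
Total weight = 260 + 819 + 737 + 823 + 691 + 302 + 338 + 448 + 88 + 210 + 660 = 5376
Weighted proportion = 650 / 5376 = 0.12090774

0.12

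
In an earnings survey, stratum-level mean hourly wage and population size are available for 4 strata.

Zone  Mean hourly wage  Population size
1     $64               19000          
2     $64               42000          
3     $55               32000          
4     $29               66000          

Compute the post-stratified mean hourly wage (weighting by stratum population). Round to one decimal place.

47.7

Σ Nₕ·x̄ₕ = 64×19000 + 64×42000 + 55×32000 + 29×66000
  = 7578000
Σ Nₕ = 19000 + 42000 + 32000 + 66000 = 159000
Overall mean = 7578000 / 159000 = 47.660377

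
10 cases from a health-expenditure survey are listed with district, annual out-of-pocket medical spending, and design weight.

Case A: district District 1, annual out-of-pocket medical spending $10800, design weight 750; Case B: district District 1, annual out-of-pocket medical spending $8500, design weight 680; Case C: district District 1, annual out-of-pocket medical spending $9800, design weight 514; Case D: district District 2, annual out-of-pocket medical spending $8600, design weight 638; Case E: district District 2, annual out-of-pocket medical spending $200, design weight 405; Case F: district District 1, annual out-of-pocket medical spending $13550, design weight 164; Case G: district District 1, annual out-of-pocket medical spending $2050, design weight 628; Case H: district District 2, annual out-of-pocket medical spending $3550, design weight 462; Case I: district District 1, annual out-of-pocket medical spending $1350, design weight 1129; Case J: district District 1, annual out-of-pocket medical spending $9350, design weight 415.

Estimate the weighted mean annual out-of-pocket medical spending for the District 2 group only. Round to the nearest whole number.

4789

District 2 rows: D, E, H
Weighted sum = 8600×638 + 200×405 + 3550×462
  = 5486800 + 81000 + 1640100 = 7207900
Sum of weights = 1505
Weighted mean = 7207900 / 1505 = 4789.3023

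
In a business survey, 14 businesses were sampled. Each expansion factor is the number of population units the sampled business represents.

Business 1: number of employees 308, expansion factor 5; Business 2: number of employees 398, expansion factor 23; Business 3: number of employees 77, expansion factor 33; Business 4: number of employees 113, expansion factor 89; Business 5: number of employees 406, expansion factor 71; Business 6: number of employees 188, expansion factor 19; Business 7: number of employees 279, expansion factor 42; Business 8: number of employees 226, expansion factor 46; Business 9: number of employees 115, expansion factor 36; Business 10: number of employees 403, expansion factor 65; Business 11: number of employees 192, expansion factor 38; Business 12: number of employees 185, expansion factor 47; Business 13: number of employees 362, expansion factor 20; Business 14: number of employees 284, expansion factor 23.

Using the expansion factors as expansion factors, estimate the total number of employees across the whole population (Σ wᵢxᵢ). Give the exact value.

137902

Weighted total = 137902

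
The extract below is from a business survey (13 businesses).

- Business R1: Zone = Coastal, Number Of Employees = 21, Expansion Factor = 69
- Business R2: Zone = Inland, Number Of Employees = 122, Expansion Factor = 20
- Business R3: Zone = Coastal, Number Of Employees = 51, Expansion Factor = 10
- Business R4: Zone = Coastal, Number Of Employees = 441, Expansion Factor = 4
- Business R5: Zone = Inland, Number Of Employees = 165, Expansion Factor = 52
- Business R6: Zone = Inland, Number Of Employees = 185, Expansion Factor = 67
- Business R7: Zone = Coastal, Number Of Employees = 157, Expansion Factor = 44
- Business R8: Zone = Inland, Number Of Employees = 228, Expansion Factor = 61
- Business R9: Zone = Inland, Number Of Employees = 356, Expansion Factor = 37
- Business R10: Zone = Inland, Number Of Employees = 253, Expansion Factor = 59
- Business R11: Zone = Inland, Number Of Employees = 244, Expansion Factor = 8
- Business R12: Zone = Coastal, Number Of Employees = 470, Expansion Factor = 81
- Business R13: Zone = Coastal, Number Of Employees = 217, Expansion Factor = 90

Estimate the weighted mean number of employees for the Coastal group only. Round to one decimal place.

229.0

Coastal rows: R1, R3, R4, R7, R12, R13
Weighted sum = 21×69 + 51×10 + 441×4 + 157×44 + 470×81 + 217×90
  = 68231
Sum of weights = 69 + 10 + 4 + 44 + 81 + 90 = 298
Weighted mean = 68231 / 298 = 228.96309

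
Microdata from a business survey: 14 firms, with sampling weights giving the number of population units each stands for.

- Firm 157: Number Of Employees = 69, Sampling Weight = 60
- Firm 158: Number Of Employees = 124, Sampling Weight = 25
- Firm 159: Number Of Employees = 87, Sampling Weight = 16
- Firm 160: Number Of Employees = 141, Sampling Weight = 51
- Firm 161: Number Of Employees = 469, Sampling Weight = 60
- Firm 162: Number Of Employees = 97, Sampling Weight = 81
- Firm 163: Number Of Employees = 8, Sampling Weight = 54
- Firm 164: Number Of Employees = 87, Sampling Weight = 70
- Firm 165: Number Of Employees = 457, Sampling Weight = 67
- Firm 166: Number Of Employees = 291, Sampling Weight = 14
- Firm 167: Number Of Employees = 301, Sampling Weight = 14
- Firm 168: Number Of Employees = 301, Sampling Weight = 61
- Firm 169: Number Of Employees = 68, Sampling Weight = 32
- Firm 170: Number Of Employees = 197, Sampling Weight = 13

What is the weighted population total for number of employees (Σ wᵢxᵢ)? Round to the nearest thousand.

120000

Weighted total = 120347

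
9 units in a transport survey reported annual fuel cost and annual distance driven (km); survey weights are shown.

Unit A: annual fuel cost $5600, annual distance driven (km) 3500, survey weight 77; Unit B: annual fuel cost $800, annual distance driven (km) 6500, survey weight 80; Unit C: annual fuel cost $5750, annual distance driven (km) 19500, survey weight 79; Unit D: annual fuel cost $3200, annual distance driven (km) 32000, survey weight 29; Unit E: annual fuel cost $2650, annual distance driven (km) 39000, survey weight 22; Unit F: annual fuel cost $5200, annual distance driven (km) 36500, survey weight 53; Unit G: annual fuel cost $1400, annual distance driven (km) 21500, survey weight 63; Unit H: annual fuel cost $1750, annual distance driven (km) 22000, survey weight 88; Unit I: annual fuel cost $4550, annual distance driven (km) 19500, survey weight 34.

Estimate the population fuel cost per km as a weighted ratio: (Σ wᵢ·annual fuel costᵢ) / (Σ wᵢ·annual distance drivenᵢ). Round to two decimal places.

Σ wᵢ·y = 5600×77 + 800×80 + 5750×79 + 3200×29 + 2650×22 + 5200×53 + 1400×63 + 1750×88 + 4550×34
  = 431200 + 64000 + 454250 + 92800 + 58300 + 275600 + 88200 + 154000 + 154700 = 1773050
Σ wᵢ·x = 10004000
Ratio = 1773050 / 10004000 = 0.17723411

0.18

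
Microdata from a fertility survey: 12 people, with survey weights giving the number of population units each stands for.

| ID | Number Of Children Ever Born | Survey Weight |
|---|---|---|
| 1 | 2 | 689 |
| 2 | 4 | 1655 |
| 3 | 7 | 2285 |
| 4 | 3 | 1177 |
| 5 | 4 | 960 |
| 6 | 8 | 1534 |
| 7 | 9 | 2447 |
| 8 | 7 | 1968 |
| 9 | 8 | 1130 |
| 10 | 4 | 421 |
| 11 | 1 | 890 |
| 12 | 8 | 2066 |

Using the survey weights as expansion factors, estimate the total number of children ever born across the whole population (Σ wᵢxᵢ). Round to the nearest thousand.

Weighted total = 107577

108000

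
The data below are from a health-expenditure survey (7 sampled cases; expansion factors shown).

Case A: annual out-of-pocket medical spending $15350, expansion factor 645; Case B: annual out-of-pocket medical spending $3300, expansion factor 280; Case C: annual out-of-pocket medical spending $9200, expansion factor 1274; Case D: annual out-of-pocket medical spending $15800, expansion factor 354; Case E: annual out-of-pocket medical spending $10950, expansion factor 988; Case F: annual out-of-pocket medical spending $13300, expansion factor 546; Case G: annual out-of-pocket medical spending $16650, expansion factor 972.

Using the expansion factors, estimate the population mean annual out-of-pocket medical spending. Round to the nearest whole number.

12335

Weighted sum = 62402950
Sum of weights = 5059
Weighted mean = 62402950 / 5059 = 12335.037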